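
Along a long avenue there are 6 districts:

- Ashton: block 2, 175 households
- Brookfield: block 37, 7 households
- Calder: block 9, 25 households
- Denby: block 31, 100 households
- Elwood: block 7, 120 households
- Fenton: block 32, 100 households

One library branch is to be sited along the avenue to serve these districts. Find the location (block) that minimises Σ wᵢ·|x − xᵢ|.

For a sum of weighted absolute distances on a line, the optimum is the weighted median (not the mean). Total weight W = 527; half-weight = 263.5.
Sort by position and accumulate weight:
  block 2 (Ashton, w=175) → cum 175
  block 7 (Elwood, w=120) → cum 295  ≥ 263.5 → median here
  block 9 (Calder, w=25) → cum 320
  block 31 (Denby, w=100) → cum 420
  block 32 (Fenton, w=100) → cum 520
  block 37 (Brookfield, w=7) → cum 527
Optimal location: block 7.

x = 7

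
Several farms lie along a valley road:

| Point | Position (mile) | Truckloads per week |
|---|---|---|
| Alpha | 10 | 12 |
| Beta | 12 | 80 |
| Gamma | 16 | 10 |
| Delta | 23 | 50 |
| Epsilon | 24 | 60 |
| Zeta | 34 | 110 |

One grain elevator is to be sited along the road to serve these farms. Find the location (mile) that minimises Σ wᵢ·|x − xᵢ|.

x = 24

For a sum of weighted absolute distances on a line, the optimum is the weighted median (not the mean). Total weight W = 322; half-weight = 161.
Sort by position and accumulate weight:
  mile 10 (Alpha, w=12) → cum 12
  mile 12 (Beta, w=80) → cum 92
  mile 16 (Gamma, w=10) → cum 102
  mile 23 (Delta, w=50) → cum 152
  mile 24 (Epsilon, w=60) → cum 212  ≥ 161 → median here
  mile 34 (Zeta, w=110) → cum 322
Optimal location: mile 24.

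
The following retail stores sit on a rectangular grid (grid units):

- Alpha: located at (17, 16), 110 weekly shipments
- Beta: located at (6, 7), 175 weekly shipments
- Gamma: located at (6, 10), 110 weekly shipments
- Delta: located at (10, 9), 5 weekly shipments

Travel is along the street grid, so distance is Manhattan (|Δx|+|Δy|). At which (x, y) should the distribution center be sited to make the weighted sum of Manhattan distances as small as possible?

(6, 10)

Manhattan distance separates: Σwᵢ(|x−xᵢ|+|y−yᵢ|) = Σwᵢ|x−xᵢ| + Σwᵢ|y−yᵢ|, so x and y are optimised independently as 1-D weighted medians.
Total weight W = 400; half = 200.
x-coordinate, sorted with cumulative weight:
  x=6 (Beta, w=175) cum 175
  x=6 (Gamma, w=110) cum 285  ← median
  x=10 (Delta, w=5) cum 290
  x=17 (Alpha, w=110) cum 400
⇒ x* = 6
y-coordinate, sorted with cumulative weight:
  y=7 (Beta, w=175) cum 175
  y=9 (Delta, w=5) cum 180
  y=10 (Gamma, w=110) cum 290  ← median
  y=16 (Alpha, w=110) cum 400
⇒ y* = 10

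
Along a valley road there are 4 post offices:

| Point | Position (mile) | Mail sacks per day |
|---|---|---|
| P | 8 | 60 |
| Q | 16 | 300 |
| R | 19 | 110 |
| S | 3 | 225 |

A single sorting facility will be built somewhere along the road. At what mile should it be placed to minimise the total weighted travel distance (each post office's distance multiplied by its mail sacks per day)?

For a sum of weighted absolute distances on a line, the optimum is the weighted median (not the mean). Total weight W = 695; half-weight = 347.5.
Sort by position and accumulate weight:
  mile 3 (S, w=225) → cum 225
  mile 8 (P, w=60) → cum 285
  mile 16 (Q, w=300) → cum 585  ≥ 347.5 → median here
  mile 19 (R, w=110) → cum 695
Optimal location: mile 16.

x = 16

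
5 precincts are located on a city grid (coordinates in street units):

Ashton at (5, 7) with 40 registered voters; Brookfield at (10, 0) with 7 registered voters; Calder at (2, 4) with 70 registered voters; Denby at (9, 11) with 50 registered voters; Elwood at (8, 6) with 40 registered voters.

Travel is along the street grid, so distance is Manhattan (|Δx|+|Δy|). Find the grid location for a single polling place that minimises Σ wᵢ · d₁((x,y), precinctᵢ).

(5, 6)

Manhattan distance separates: Σwᵢ(|x−xᵢ|+|y−yᵢ|) = Σwᵢ|x−xᵢ| + Σwᵢ|y−yᵢ|, so x and y are optimised independently as 1-D weighted medians.
Total weight W = 207; half = 103.5.
x-coordinate, sorted with cumulative weight:
  x=2 (Calder, w=70) cum 70
  x=5 (Ashton, w=40) cum 110  ← median
  x=8 (Elwood, w=40) cum 150
  x=9 (Denby, w=50) cum 200
  x=10 (Brookfield, w=7) cum 207
⇒ x* = 5
y-coordinate, sorted with cumulative weight:
  y=0 (Brookfield, w=7) cum 7
  y=4 (Calder, w=70) cum 77
  y=6 (Elwood, w=40) cum 117  ← median
  y=7 (Ashton, w=40) cum 157
  y=11 (Denby, w=50) cum 207
⇒ y* = 6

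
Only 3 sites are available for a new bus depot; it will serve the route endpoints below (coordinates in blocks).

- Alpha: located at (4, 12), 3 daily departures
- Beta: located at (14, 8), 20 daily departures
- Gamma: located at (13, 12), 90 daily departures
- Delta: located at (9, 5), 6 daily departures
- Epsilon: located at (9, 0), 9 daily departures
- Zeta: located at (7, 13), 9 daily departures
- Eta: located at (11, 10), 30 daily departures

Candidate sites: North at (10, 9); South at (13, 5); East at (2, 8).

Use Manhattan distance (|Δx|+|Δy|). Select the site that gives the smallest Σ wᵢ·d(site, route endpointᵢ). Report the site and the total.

Total weighted distance at each candidate:
  North (10, 9): total = 910
  South (13, 5): total = 1199
  East (2, 8): total = 2223
Minimum is at North with total 910 blocks.

North, total 910 blocks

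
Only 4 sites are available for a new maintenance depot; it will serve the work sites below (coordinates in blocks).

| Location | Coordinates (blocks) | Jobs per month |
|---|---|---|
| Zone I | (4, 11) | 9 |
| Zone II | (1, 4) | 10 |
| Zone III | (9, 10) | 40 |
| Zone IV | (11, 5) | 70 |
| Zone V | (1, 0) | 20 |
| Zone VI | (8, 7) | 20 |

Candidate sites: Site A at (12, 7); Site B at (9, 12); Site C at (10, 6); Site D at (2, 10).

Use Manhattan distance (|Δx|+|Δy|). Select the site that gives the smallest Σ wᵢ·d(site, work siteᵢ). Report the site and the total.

Total weighted distance at each candidate:
  Site A (12, 7): total = 1138
  Site B (9, 12): total = 1444
  Site C (10, 6): total = 909
  Site D (2, 10): total = 1757
Minimum is at Site C with total 909 blocks.

Site C, total 909 blocks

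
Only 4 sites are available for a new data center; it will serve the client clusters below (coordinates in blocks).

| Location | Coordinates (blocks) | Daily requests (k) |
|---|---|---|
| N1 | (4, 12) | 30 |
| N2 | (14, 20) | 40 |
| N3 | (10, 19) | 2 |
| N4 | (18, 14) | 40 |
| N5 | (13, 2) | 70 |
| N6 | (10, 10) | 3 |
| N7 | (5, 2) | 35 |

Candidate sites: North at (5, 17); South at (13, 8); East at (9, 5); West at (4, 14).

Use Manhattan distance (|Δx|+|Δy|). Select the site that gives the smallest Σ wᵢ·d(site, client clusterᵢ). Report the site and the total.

Total weighted distance at each candidate:
  North (5, 17): total = 3485
  South (13, 8): total = 2303
  East (9, 5): total = 2663
  West (4, 14): total = 3237
Minimum is at South with total 2303 blocks.

South, total 2303 blocks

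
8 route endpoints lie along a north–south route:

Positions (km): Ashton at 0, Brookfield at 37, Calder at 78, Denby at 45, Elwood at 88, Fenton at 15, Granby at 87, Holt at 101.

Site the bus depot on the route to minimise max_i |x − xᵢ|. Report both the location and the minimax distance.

location 50.5, max distance 50.5

The 1-center on a line is the midpoint of the two extreme points: leftmost at 0, rightmost at 101.
Optimal location = (0 + 101)/2 = 50.5; maximum distance = (101 − 0)/2 = 50.5.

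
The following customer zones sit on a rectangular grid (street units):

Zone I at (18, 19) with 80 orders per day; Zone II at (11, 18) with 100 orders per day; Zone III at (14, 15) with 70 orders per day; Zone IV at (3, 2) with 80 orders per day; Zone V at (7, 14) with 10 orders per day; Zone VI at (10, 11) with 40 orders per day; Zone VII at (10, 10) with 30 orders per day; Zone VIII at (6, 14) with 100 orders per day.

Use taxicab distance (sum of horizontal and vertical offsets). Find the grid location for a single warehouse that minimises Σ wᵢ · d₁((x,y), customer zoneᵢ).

Manhattan distance separates: Σwᵢ(|x−xᵢ|+|y−yᵢ|) = Σwᵢ|x−xᵢ| + Σwᵢ|y−yᵢ|, so x and y are optimised independently as 1-D weighted medians.
Total weight W = 510; half = 255.
x-coordinate, sorted with cumulative weight:
  x=3 (Zone IV, w=80) cum 80
  x=6 (Zone VIII, w=100) cum 180
  x=7 (Zone V, w=10) cum 190
  x=10 (Zone VI, w=40) cum 230
  x=10 (Zone VII, w=30) cum 260  ← median
  x=11 (Zone II, w=100) cum 360
  x=14 (Zone III, w=70) cum 430
  x=18 (Zone I, w=80) cum 510
⇒ x* = 10
y-coordinate, sorted with cumulative weight:
  y=2 (Zone IV, w=80) cum 80
  y=10 (Zone VII, w=30) cum 110
  y=11 (Zone VI, w=40) cum 150
  y=14 (Zone V, w=10) cum 160
  y=14 (Zone VIII, w=100) cum 260  ← median
  y=15 (Zone III, w=70) cum 330
  y=18 (Zone II, w=100) cum 430
  y=19 (Zone I, w=80) cum 510
⇒ y* = 14

(10, 14)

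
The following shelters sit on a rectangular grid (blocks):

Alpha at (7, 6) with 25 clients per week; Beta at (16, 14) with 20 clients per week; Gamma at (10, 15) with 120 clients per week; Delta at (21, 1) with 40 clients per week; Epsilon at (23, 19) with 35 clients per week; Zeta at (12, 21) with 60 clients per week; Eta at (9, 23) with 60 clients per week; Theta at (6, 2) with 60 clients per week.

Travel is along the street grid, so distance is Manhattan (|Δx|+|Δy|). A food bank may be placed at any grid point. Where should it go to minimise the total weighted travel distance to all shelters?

Manhattan distance separates: Σwᵢ(|x−xᵢ|+|y−yᵢ|) = Σwᵢ|x−xᵢ| + Σwᵢ|y−yᵢ|, so x and y are optimised independently as 1-D weighted medians.
Total weight W = 420; half = 210.
x-coordinate, sorted with cumulative weight:
  x=6 (Theta, w=60) cum 60
  x=7 (Alpha, w=25) cum 85
  x=9 (Eta, w=60) cum 145
  x=10 (Gamma, w=120) cum 265  ← median
  x=12 (Zeta, w=60) cum 325
  x=16 (Beta, w=20) cum 345
  x=21 (Delta, w=40) cum 385
  x=23 (Epsilon, w=35) cum 420
⇒ x* = 10
y-coordinate, sorted with cumulative weight:
  y=1 (Delta, w=40) cum 40
  y=2 (Theta, w=60) cum 100
  y=6 (Alpha, w=25) cum 125
  y=14 (Beta, w=20) cum 145
  y=15 (Gamma, w=120) cum 265  ← median
  y=19 (Epsilon, w=35) cum 300
  y=21 (Zeta, w=60) cum 360
  y=23 (Eta, w=60) cum 420
⇒ y* = 15

(10, 15)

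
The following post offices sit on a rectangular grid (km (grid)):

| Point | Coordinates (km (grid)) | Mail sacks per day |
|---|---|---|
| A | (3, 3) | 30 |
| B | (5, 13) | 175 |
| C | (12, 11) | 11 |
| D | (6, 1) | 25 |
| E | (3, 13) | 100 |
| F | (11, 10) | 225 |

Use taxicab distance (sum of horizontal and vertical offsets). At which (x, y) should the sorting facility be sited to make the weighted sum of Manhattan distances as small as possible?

(5, 11)

Manhattan distance separates: Σwᵢ(|x−xᵢ|+|y−yᵢ|) = Σwᵢ|x−xᵢ| + Σwᵢ|y−yᵢ|, so x and y are optimised independently as 1-D weighted medians.
Total weight W = 566; half = 283.
x-coordinate, sorted with cumulative weight:
  x=3 (A, w=30) cum 30
  x=3 (E, w=100) cum 130
  x=5 (B, w=175) cum 305  ← median
  x=6 (D, w=25) cum 330
  x=11 (F, w=225) cum 555
  x=12 (C, w=11) cum 566
⇒ x* = 5
y-coordinate, sorted with cumulative weight:
  y=1 (D, w=25) cum 25
  y=3 (A, w=30) cum 55
  y=10 (F, w=225) cum 280
  y=11 (C, w=11) cum 291  ← median
  y=13 (B, w=175) cum 466
  y=13 (E, w=100) cum 566
⇒ y* = 11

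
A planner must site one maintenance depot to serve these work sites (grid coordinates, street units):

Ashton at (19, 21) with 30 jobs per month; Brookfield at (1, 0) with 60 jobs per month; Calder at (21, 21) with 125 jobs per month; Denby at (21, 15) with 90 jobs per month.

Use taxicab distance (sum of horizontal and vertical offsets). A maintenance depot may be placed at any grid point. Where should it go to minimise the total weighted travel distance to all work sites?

(21, 21)

Manhattan distance separates: Σwᵢ(|x−xᵢ|+|y−yᵢ|) = Σwᵢ|x−xᵢ| + Σwᵢ|y−yᵢ|, so x and y are optimised independently as 1-D weighted medians.
Total weight W = 305; half = 152.5.
x-coordinate, sorted with cumulative weight:
  x=1 (Brookfield, w=60) cum 60
  x=19 (Ashton, w=30) cum 90
  x=21 (Calder, w=125) cum 215  ← median
  x=21 (Denby, w=90) cum 305
⇒ x* = 21
y-coordinate, sorted with cumulative weight:
  y=0 (Brookfield, w=60) cum 60
  y=15 (Denby, w=90) cum 150
  y=21 (Ashton, w=30) cum 180  ← median
  y=21 (Calder, w=125) cum 305
⇒ y* = 21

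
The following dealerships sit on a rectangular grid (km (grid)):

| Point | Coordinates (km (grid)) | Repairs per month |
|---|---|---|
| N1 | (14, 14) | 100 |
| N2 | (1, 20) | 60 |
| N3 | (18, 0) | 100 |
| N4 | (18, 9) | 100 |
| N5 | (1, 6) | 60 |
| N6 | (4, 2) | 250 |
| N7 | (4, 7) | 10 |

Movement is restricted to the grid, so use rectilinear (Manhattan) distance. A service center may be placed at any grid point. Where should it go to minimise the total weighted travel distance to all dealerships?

(4, 2)

Manhattan distance separates: Σwᵢ(|x−xᵢ|+|y−yᵢ|) = Σwᵢ|x−xᵢ| + Σwᵢ|y−yᵢ|, so x and y are optimised independently as 1-D weighted medians.
Total weight W = 680; half = 340.
x-coordinate, sorted with cumulative weight:
  x=1 (N2, w=60) cum 60
  x=1 (N5, w=60) cum 120
  x=4 (N6, w=250) cum 370  ← median
  x=4 (N7, w=10) cum 380
  x=14 (N1, w=100) cum 480
  x=18 (N3, w=100) cum 580
  x=18 (N4, w=100) cum 680
⇒ x* = 4
y-coordinate, sorted with cumulative weight:
  y=0 (N3, w=100) cum 100
  y=2 (N6, w=250) cum 350  ← median
  y=6 (N5, w=60) cum 410
  y=7 (N7, w=10) cum 420
  y=9 (N4, w=100) cum 520
  y=14 (N1, w=100) cum 620
  y=20 (N2, w=60) cum 680
⇒ y* = 2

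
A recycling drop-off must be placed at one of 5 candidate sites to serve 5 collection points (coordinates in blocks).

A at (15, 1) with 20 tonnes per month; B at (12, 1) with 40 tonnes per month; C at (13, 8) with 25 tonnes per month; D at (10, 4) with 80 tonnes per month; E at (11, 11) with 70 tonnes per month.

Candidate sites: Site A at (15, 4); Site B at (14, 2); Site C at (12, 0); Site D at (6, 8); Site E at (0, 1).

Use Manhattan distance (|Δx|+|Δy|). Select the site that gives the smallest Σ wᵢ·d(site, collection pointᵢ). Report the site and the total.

Site A, total 1620 blocks

Total weighted distance at each candidate:
  Site A (15, 4): total = 1620
  Site B (14, 2): total = 1655
  Site C (12, 0): total = 1665
  Site D (6, 8): total = 2215
  Site E (0, 1): total = 3790
Minimum is at Site A with total 1620 blocks.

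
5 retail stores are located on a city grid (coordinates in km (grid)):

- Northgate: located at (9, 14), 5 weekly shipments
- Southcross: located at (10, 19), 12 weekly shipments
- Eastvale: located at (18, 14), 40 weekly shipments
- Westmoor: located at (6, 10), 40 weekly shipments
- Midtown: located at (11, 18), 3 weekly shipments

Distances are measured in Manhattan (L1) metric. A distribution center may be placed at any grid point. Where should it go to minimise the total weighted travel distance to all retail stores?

Manhattan distance separates: Σwᵢ(|x−xᵢ|+|y−yᵢ|) = Σwᵢ|x−xᵢ| + Σwᵢ|y−yᵢ|, so x and y are optimised independently as 1-D weighted medians.
Total weight W = 100; half = 50.
x-coordinate, sorted with cumulative weight:
  x=6 (Westmoor, w=40) cum 40
  x=9 (Northgate, w=5) cum 45
  x=10 (Southcross, w=12) cum 57  ← median
  x=11 (Midtown, w=3) cum 60
  x=18 (Eastvale, w=40) cum 100
⇒ x* = 10
y-coordinate, sorted with cumulative weight:
  y=10 (Westmoor, w=40) cum 40
  y=14 (Northgate, w=5) cum 45
  y=14 (Eastvale, w=40) cum 85  ← median
  y=18 (Midtown, w=3) cum 88
  y=19 (Southcross, w=12) cum 100
⇒ y* = 14

(10, 14)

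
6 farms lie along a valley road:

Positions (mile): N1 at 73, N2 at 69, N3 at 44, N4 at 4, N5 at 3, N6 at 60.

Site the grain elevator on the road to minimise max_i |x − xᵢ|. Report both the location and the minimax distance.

The 1-center on a line is the midpoint of the two extreme points: leftmost at 3, rightmost at 73.
Optimal location = (3 + 73)/2 = 38; maximum distance = (73 − 3)/2 = 35.

location 38, max distance 35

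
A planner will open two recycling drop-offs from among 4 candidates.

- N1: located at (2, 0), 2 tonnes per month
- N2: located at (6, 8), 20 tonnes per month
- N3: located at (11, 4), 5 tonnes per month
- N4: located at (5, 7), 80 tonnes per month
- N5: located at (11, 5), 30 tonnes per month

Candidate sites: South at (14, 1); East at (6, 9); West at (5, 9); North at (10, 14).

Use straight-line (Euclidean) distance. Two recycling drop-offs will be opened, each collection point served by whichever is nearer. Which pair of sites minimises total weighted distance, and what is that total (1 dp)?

Evaluate every pair (each demand assigned to the nearer of the two):
  {South, West}: total = 378.5
  {South, East}: total = 389.8
  {East, West}: total = 426.4
  {East, North}: total = 446.0
  {West, North}: total = 462.6
  {South, North}: total = 1027.7
Best pair: {South, West} with total 378.5.

{South, West}, total 378.5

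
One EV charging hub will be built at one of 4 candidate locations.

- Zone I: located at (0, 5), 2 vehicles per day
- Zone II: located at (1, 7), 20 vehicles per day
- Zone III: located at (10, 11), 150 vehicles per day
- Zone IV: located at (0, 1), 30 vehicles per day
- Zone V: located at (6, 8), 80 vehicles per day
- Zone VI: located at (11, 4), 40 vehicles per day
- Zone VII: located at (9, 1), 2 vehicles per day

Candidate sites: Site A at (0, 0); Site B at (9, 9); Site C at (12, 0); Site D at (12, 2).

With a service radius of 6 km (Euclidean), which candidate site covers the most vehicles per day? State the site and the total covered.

Site B, covering 270

Coverage radius r = 6 km; a point is covered iff (Δx)²+(Δy)² ≤ 6² = 36.
  Site A (0, 0): covers {Zone I, Zone IV} → 32
  Site B (9, 9): covers {Zone III, Zone V, Zone VI} → 270
  Site C (12, 0): covers {Zone VI, Zone VII} → 42
  Site D (12, 2): covers {Zone VI, Zone VII} → 42
Maximum coverage at Site B: 270 vehicles per day.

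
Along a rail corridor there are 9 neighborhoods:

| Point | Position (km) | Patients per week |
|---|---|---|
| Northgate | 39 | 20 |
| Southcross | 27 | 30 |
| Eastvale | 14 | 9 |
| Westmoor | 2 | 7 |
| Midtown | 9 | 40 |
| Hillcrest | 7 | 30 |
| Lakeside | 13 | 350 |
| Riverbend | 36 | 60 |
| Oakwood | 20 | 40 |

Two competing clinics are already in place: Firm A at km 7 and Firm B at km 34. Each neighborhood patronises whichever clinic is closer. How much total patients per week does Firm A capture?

476

The indifferent point is the midpoint (7+34)/2 = 20.5; neighborhoods left of it (closer to Firm A at 7) go to Firm A, those right go to Firm B.
  Westmoor at 2 (w=7) → Firm A
  Hillcrest at 7 (w=30) → Firm A
  Midtown at 9 (w=40) → Firm A
  Lakeside at 13 (w=350) → Firm A
  Eastvale at 14 (w=9) → Firm A
  Oakwood at 20 (w=40) → Firm A
  Southcross at 27 (w=30) → Firm B
  Riverbend at 36 (w=60) → Firm B
  Northgate at 39 (w=20) → Firm B
Firm A captures 476; Firm B captures 110.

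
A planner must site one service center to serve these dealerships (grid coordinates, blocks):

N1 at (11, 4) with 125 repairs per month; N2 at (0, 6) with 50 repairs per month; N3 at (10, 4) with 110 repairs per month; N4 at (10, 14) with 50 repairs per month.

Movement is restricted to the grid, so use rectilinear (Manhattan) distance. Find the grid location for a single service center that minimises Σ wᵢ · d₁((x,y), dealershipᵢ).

Manhattan distance separates: Σwᵢ(|x−xᵢ|+|y−yᵢ|) = Σwᵢ|x−xᵢ| + Σwᵢ|y−yᵢ|, so x and y are optimised independently as 1-D weighted medians.
Total weight W = 335; half = 167.5.
x-coordinate, sorted with cumulative weight:
  x=0 (N2, w=50) cum 50
  x=10 (N3, w=110) cum 160
  x=10 (N4, w=50) cum 210  ← median
  x=11 (N1, w=125) cum 335
⇒ x* = 10
y-coordinate, sorted with cumulative weight:
  y=4 (N1, w=125) cum 125
  y=4 (N3, w=110) cum 235  ← median
  y=6 (N2, w=50) cum 285
  y=14 (N4, w=50) cum 335
⇒ y* = 4

(10, 4)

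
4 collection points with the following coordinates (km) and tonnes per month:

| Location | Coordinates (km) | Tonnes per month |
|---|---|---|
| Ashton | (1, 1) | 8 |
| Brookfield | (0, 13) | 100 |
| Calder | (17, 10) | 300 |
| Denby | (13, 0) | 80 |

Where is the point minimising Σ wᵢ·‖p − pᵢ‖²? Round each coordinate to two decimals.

(12.60, 8.83)

The minimiser of Σwᵢ‖p−pᵢ‖² is the weighted centroid p* = (Σwᵢpᵢ)/(Σwᵢ).
Σwᵢ = 488.
Σwᵢxᵢ = 8·1 + 100·0 + 300·17 + 80·13 = 6148.
Σwᵢyᵢ = 8·1 + 100·13 + 300·10 + 80·0 = 4308.
x* = 6148/488 = 12.60, y* = 4308/488 = 8.83.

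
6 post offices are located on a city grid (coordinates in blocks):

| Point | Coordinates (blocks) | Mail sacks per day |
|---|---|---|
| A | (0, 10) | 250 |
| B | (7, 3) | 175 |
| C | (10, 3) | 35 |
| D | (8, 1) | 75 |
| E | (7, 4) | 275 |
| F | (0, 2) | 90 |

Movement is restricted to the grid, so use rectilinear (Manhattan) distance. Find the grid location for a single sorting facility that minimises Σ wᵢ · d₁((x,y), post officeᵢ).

(7, 4)

Manhattan distance separates: Σwᵢ(|x−xᵢ|+|y−yᵢ|) = Σwᵢ|x−xᵢ| + Σwᵢ|y−yᵢ|, so x and y are optimised independently as 1-D weighted medians.
Total weight W = 900; half = 450.
x-coordinate, sorted with cumulative weight:
  x=0 (A, w=250) cum 250
  x=0 (F, w=90) cum 340
  x=7 (B, w=175) cum 515  ← median
  x=7 (E, w=275) cum 790
  x=8 (D, w=75) cum 865
  x=10 (C, w=35) cum 900
⇒ x* = 7
y-coordinate, sorted with cumulative weight:
  y=1 (D, w=75) cum 75
  y=2 (F, w=90) cum 165
  y=3 (B, w=175) cum 340
  y=3 (C, w=35) cum 375
  y=4 (E, w=275) cum 650  ← median
  y=10 (A, w=250) cum 900
⇒ y* = 4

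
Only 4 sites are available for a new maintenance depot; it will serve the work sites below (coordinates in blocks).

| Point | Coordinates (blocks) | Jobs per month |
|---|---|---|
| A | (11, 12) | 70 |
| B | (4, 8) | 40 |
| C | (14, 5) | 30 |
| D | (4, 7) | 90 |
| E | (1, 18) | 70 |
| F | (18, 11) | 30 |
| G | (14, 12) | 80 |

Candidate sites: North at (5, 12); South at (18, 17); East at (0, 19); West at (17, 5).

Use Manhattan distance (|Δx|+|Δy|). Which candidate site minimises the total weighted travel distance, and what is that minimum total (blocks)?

North, total 3480 blocks

Total weighted distance at each candidate:
  North (5, 12): total = 3480
  South (18, 17): total = 6560
  East (0, 19): total = 6740
  West (17, 5): total = 6030
Minimum is at North with total 3480 blocks.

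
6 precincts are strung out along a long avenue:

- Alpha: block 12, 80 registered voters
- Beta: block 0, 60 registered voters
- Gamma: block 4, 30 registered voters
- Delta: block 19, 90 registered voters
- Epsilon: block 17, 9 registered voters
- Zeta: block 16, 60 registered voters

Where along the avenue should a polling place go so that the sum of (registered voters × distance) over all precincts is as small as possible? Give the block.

For a sum of weighted absolute distances on a line, the optimum is the weighted median (not the mean). Total weight W = 329; half-weight = 164.5.
Sort by position and accumulate weight:
  block 0 (Beta, w=60) → cum 60
  block 4 (Gamma, w=30) → cum 90
  block 12 (Alpha, w=80) → cum 170  ≥ 164.5 → median here
  block 16 (Zeta, w=60) → cum 230
  block 17 (Epsilon, w=9) → cum 239
  block 19 (Delta, w=90) → cum 329
Optimal location: block 12.

x = 12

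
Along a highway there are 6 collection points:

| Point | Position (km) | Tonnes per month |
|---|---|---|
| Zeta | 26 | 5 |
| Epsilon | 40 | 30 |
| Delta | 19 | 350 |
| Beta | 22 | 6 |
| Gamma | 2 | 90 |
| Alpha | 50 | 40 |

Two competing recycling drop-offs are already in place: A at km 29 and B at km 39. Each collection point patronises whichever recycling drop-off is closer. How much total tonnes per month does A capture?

451

The indifferent point is the midpoint (29+39)/2 = 34; collection points left of it (closer to A at 29) go to A, those right go to B.
  Gamma at 2 (w=90) → A
  Delta at 19 (w=350) → A
  Beta at 22 (w=6) → A
  Zeta at 26 (w=5) → A
  Epsilon at 40 (w=30) → B
  Alpha at 50 (w=40) → B
A captures 451; B captures 70.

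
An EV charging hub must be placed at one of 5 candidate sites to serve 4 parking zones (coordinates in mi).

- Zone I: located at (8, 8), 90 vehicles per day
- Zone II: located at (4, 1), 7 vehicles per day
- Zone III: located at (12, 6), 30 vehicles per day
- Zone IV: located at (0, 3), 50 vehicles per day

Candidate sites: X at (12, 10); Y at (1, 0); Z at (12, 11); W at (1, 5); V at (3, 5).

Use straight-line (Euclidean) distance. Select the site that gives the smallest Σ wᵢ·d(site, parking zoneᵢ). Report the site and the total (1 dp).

Total weighted distance at each candidate:
  X (12, 10): total = 1301.4
  Y (1, 0): total = 1512.9
  Z (12, 11): total = 1410.8
  W (1, 5): total = 1163.6
  V (3, 5): total = 1005.6
Minimum is at V with total 1005.6 mi.

V, total 1005.6 mi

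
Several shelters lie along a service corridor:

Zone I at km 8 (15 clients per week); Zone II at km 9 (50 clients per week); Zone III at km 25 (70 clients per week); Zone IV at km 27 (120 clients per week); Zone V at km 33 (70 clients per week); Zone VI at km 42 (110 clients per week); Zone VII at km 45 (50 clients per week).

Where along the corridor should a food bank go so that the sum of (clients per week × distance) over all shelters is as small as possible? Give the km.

x = 27

For a sum of weighted absolute distances on a line, the optimum is the weighted median (not the mean). Total weight W = 485; half-weight = 242.5.
Sort by position and accumulate weight:
  km 8 (Zone I, w=15) → cum 15
  km 9 (Zone II, w=50) → cum 65
  km 25 (Zone III, w=70) → cum 135
  km 27 (Zone IV, w=120) → cum 255  ≥ 242.5 → median here
  km 33 (Zone V, w=70) → cum 325
  km 42 (Zone VI, w=110) → cum 435
  km 45 (Zone VII, w=50) → cum 485
Optimal location: km 27.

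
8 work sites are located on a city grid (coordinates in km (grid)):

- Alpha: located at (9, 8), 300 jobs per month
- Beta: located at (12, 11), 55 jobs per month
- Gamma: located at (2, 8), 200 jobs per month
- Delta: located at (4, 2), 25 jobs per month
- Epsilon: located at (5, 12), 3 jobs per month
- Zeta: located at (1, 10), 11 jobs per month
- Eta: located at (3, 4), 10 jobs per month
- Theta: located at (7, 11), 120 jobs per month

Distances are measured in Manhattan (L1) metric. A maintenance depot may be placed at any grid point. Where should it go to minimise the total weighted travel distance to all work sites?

Manhattan distance separates: Σwᵢ(|x−xᵢ|+|y−yᵢ|) = Σwᵢ|x−xᵢ| + Σwᵢ|y−yᵢ|, so x and y are optimised independently as 1-D weighted medians.
Total weight W = 724; half = 362.
x-coordinate, sorted with cumulative weight:
  x=1 (Zeta, w=11) cum 11
  x=2 (Gamma, w=200) cum 211
  x=3 (Eta, w=10) cum 221
  x=4 (Delta, w=25) cum 246
  x=5 (Epsilon, w=3) cum 249
  x=7 (Theta, w=120) cum 369  ← median
  x=9 (Alpha, w=300) cum 669
  x=12 (Beta, w=55) cum 724
⇒ x* = 7
y-coordinate, sorted with cumulative weight:
  y=2 (Delta, w=25) cum 25
  y=4 (Eta, w=10) cum 35
  y=8 (Alpha, w=300) cum 335
  y=8 (Gamma, w=200) cum 535  ← median
  y=10 (Zeta, w=11) cum 546
  y=11 (Beta, w=55) cum 601
  y=11 (Theta, w=120) cum 721
  y=12 (Epsilon, w=3) cum 724
⇒ y* = 8

(7, 8)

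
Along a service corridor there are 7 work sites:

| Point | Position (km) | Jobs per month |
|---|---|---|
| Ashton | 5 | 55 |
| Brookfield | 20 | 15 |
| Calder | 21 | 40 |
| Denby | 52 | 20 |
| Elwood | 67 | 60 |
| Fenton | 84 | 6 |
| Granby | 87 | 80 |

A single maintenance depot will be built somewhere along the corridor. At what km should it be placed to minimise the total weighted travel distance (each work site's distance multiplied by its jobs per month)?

For a sum of weighted absolute distances on a line, the optimum is the weighted median (not the mean). Total weight W = 276; half-weight = 138.
Sort by position and accumulate weight:
  km 5 (Ashton, w=55) → cum 55
  km 20 (Brookfield, w=15) → cum 70
  km 21 (Calder, w=40) → cum 110
  km 52 (Denby, w=20) → cum 130
  km 67 (Elwood, w=60) → cum 190  ≥ 138 → median here
  km 84 (Fenton, w=6) → cum 196
  km 87 (Granby, w=80) → cum 276
Optimal location: km 67.

x = 67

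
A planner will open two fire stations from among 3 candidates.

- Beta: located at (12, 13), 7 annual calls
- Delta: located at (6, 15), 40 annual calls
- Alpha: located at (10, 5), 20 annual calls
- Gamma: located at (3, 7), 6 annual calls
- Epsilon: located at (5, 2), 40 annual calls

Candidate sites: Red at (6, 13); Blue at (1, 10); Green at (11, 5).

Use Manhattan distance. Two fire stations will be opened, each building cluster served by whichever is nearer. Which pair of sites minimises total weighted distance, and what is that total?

{Red, Green}, total 556

Evaluate every pair (each demand assigned to the nearer of the two):
  {Red, Green}: total = 556
  {Red, Blue}: total = 872
  {Blue, Green}: total = 873
Best pair: {Red, Green} with total 556.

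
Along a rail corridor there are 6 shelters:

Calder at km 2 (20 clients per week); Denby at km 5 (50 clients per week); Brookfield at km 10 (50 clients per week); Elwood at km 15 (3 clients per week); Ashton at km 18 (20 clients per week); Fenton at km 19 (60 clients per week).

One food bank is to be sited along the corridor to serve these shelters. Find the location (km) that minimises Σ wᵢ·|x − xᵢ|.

x = 10

For a sum of weighted absolute distances on a line, the optimum is the weighted median (not the mean). Total weight W = 203; half-weight = 101.5.
Sort by position and accumulate weight:
  km 2 (Calder, w=20) → cum 20
  km 5 (Denby, w=50) → cum 70
  km 10 (Brookfield, w=50) → cum 120  ≥ 101.5 → median here
  km 15 (Elwood, w=3) → cum 123
  km 18 (Ashton, w=20) → cum 143
  km 19 (Fenton, w=60) → cum 203
Optimal location: km 10.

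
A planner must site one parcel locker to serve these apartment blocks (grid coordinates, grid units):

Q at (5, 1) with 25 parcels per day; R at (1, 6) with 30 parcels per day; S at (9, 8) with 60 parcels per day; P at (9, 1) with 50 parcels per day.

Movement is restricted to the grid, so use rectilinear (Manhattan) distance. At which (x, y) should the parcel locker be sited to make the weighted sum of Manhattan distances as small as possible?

Manhattan distance separates: Σwᵢ(|x−xᵢ|+|y−yᵢ|) = Σwᵢ|x−xᵢ| + Σwᵢ|y−yᵢ|, so x and y are optimised independently as 1-D weighted medians.
Total weight W = 165; half = 82.5.
x-coordinate, sorted with cumulative weight:
  x=1 (R, w=30) cum 30
  x=5 (Q, w=25) cum 55
  x=9 (S, w=60) cum 115  ← median
  x=9 (P, w=50) cum 165
⇒ x* = 9
y-coordinate, sorted with cumulative weight:
  y=1 (Q, w=25) cum 25
  y=1 (P, w=50) cum 75
  y=6 (R, w=30) cum 105  ← median
  y=8 (S, w=60) cum 165
⇒ y* = 6

(9, 6)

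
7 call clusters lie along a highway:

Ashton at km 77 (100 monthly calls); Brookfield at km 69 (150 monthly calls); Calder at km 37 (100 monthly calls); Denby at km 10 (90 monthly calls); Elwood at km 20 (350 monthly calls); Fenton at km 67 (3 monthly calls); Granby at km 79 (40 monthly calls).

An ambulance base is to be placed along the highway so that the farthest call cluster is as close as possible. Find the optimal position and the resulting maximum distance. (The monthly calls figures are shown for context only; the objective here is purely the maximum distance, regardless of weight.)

location 44.5, max distance 34.5

The 1-center on a line is the midpoint of the two extreme points: leftmost at 10, rightmost at 79.
Optimal location = (10 + 79)/2 = 44.5; maximum distance = (79 − 10)/2 = 34.5.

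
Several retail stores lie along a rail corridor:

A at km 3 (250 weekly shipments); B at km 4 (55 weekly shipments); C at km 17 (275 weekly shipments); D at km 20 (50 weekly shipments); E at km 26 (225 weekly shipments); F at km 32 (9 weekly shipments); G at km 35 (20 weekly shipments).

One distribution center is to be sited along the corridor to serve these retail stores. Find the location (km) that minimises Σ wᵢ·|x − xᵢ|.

x = 17

For a sum of weighted absolute distances on a line, the optimum is the weighted median (not the mean). Total weight W = 884; half-weight = 442.
Sort by position and accumulate weight:
  km 3 (A, w=250) → cum 250
  km 4 (B, w=55) → cum 305
  km 17 (C, w=275) → cum 580  ≥ 442 → median here
  km 20 (D, w=50) → cum 630
  km 26 (E, w=225) → cum 855
  km 32 (F, w=9) → cum 864
  km 35 (G, w=20) → cum 884
Optimal location: km 17.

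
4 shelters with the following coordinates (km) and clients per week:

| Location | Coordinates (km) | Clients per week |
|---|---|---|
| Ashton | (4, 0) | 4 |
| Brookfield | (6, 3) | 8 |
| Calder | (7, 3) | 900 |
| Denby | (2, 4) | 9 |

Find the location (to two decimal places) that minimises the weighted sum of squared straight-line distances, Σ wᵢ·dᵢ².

(6.93, 3.00)

The minimiser of Σwᵢ‖p−pᵢ‖² is the weighted centroid p* = (Σwᵢpᵢ)/(Σwᵢ).
Σwᵢ = 921.
Σwᵢxᵢ = 4·4 + 8·6 + 900·7 + 9·2 = 6382.
Σwᵢyᵢ = 4·0 + 8·3 + 900·3 + 9·4 = 2760.
x* = 6382/921 = 6.93, y* = 2760/921 = 3.00.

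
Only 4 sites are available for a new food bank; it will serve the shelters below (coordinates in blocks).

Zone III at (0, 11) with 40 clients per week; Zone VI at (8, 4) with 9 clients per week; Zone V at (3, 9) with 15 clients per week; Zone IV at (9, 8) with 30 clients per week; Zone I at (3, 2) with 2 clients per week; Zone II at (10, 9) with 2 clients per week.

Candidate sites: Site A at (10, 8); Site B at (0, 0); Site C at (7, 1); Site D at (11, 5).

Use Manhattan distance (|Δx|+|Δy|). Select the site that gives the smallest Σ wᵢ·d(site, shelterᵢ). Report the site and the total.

Site A, total 752 blocks

Total weighted distance at each candidate:
  Site A (10, 8): total = 752
  Site B (0, 0): total = 1286
  Site C (7, 1): total = 1198
  Site D (11, 5): total = 1078
Minimum is at Site A with total 752 blocks.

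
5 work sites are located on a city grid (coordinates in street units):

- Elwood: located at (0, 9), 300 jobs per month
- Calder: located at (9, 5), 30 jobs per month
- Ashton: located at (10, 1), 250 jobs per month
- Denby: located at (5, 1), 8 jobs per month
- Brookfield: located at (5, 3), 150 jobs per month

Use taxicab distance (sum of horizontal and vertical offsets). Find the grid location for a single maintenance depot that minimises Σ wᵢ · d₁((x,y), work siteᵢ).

(5, 3)

Manhattan distance separates: Σwᵢ(|x−xᵢ|+|y−yᵢ|) = Σwᵢ|x−xᵢ| + Σwᵢ|y−yᵢ|, so x and y are optimised independently as 1-D weighted medians.
Total weight W = 738; half = 369.
x-coordinate, sorted with cumulative weight:
  x=0 (Elwood, w=300) cum 300
  x=5 (Denby, w=8) cum 308
  x=5 (Brookfield, w=150) cum 458  ← median
  x=9 (Calder, w=30) cum 488
  x=10 (Ashton, w=250) cum 738
⇒ x* = 5
y-coordinate, sorted with cumulative weight:
  y=1 (Ashton, w=250) cum 250
  y=1 (Denby, w=8) cum 258
  y=3 (Brookfield, w=150) cum 408  ← median
  y=5 (Calder, w=30) cum 438
  y=9 (Elwood, w=300) cum 738
⇒ y* = 3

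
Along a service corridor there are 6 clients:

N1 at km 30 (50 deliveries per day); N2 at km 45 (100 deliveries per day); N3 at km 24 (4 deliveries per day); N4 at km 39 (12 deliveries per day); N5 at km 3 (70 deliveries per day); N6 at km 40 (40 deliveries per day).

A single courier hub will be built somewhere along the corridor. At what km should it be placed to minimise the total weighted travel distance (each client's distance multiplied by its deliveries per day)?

For a sum of weighted absolute distances on a line, the optimum is the weighted median (not the mean). Total weight W = 276; half-weight = 138.
Sort by position and accumulate weight:
  km 3 (N5, w=70) → cum 70
  km 24 (N3, w=4) → cum 74
  km 30 (N1, w=50) → cum 124
  km 39 (N4, w=12) → cum 136
  km 40 (N6, w=40) → cum 176  ≥ 138 → median here
  km 45 (N2, w=100) → cum 276
Optimal location: km 40.

x = 40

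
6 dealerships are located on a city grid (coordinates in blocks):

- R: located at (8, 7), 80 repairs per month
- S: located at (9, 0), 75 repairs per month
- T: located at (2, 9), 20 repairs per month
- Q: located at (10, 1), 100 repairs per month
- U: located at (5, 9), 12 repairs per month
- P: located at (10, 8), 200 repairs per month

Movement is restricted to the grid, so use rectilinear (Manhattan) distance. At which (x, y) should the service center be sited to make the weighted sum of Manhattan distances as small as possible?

Manhattan distance separates: Σwᵢ(|x−xᵢ|+|y−yᵢ|) = Σwᵢ|x−xᵢ| + Σwᵢ|y−yᵢ|, so x and y are optimised independently as 1-D weighted medians.
Total weight W = 487; half = 243.5.
x-coordinate, sorted with cumulative weight:
  x=2 (T, w=20) cum 20
  x=5 (U, w=12) cum 32
  x=8 (R, w=80) cum 112
  x=9 (S, w=75) cum 187
  x=10 (Q, w=100) cum 287  ← median
  x=10 (P, w=200) cum 487
⇒ x* = 10
y-coordinate, sorted with cumulative weight:
  y=0 (S, w=75) cum 75
  y=1 (Q, w=100) cum 175
  y=7 (R, w=80) cum 255  ← median
  y=8 (P, w=200) cum 455
  y=9 (T, w=20) cum 475
  y=9 (U, w=12) cum 487
⇒ y* = 7

(10, 7)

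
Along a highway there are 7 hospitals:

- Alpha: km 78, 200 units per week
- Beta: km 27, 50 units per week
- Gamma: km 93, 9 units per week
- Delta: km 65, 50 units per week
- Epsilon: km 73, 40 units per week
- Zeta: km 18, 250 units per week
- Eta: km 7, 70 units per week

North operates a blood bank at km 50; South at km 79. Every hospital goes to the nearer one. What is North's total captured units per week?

370

The indifferent point is the midpoint (50+79)/2 = 64.5; hospitals left of it (closer to North at 50) go to North, those right go to South.
  Eta at 7 (w=70) → North
  Zeta at 18 (w=250) → North
  Beta at 27 (w=50) → North
  Delta at 65 (w=50) → South
  Epsilon at 73 (w=40) → South
  Alpha at 78 (w=200) → South
  Gamma at 93 (w=9) → South
North captures 370; South captures 299.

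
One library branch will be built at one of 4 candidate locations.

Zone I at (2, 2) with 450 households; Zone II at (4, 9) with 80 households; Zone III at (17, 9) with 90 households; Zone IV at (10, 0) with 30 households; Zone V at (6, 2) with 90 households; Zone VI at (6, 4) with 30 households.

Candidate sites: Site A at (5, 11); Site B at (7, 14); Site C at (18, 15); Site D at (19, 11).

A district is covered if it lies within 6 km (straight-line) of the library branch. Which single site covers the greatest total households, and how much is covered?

Coverage radius r = 6 km; a point is covered iff (Δx)²+(Δy)² ≤ 6² = 36.
  Site A (5, 11): covers {Zone II} → 80
  Site B (7, 14): covers {Zone II} → 80
  Site C (18, 15): covers {none} → 0
  Site D (19, 11): covers {Zone III} → 90
Maximum coverage at Site D: 90 households.

Site D, covering 90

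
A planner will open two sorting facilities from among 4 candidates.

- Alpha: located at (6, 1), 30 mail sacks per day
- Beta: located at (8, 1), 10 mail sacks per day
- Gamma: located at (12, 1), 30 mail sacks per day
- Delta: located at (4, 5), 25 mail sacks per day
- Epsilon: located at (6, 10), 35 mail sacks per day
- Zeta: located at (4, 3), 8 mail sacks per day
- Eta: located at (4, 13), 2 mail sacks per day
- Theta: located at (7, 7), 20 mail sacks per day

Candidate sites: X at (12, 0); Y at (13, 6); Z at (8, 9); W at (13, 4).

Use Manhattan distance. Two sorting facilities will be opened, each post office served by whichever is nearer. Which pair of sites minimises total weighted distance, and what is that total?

Evaluate every pair (each demand assigned to the nearer of the two):
  {X, Z}: total = 751
  {Z, W}: total = 961
  {Y, Z}: total = 1021
  {X, Y}: total = 1185
  {X, W}: total = 1291
  {Y, W}: total = 1387
Best pair: {X, Z} with total 751.

{X, Z}, total 751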